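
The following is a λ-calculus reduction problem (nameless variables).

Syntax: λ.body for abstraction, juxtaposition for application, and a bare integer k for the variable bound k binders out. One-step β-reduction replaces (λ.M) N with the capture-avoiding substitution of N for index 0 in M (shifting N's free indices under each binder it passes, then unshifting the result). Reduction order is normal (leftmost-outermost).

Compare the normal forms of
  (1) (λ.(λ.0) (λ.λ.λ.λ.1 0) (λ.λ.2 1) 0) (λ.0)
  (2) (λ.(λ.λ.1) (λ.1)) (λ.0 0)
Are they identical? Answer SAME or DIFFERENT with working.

Answer: DIFFERENT — A ⇓ λ.λ.1 0, B ⇓ λ.λ.λ.0 0

Derivation:
Term A:
  start: (λ.(λ.0) (λ.λ.λ.λ.1 0) (λ.λ.2 1) 0) (λ.0)
  [1] (λ.0) (λ.λ.λ.λ.1 0) (λ.λ.(λ.0) 1) (λ.0)
  [2] (λ.λ.λ.λ.1 0) (λ.λ.(λ.0) 1) (λ.0)
  [3] (λ.λ.λ.1 0) (λ.0)
  [4] λ.λ.1 0

Term B:
  start: (λ.(λ.λ.1) (λ.1)) (λ.0 0)
  [1] (λ.λ.1) (λ.λ.0 0)
  [2] λ.λ.λ.0 0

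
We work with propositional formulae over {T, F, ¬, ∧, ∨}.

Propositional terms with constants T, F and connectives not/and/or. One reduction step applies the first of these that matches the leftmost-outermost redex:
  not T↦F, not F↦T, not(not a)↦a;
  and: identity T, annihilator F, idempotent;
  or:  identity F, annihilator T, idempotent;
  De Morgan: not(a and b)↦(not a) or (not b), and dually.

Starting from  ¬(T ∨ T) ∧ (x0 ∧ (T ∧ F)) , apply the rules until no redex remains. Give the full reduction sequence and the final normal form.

  start: ¬(T ∨ T) ∧ (x0 ∧ (T ∧ F))
  →1  (¬T ∧ ¬T) ∧ (x0 ∧ (T ∧ F))
  →2  ¬T ∧ (x0 ∧ (T ∧ F))
  →3  F ∧ (x0 ∧ (T ∧ F))
  →4  F

Answer: normal form = F  (in 4 steps)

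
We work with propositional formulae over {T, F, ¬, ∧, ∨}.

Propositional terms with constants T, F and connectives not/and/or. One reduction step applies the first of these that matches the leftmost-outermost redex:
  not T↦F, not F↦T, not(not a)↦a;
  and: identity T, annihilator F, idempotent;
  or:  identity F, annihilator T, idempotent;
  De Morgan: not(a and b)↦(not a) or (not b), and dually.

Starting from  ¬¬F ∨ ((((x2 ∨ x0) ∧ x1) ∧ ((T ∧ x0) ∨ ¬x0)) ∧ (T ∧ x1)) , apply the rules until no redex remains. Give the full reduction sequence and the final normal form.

  start: ¬¬F ∨ ((((x2 ∨ x0) ∧ x1) ∧ ((T ∧ x0) ∨ ¬x0)) ∧ (T ∧ x1))
  [1] F ∨ ((((x2 ∨ x0) ∧ x1) ∧ ((T ∧ x0) ∨ ¬x0)) ∧ (T ∧ x1))
  [2] (((x2 ∨ x0) ∧ x1) ∧ ((T ∧ x0) ∨ ¬x0)) ∧ (T ∧ x1)
  [3] (((x2 ∨ x0) ∧ x1) ∧ (x0 ∨ ¬x0)) ∧ (T ∧ x1)
  [4] (((x2 ∨ x0) ∧ x1) ∧ (x0 ∨ ¬x0)) ∧ x1

Answer: normal form = (((x2 ∨ x0) ∧ x1) ∧ (x0 ∨ ¬x0)) ∧ x1  (in 4 steps)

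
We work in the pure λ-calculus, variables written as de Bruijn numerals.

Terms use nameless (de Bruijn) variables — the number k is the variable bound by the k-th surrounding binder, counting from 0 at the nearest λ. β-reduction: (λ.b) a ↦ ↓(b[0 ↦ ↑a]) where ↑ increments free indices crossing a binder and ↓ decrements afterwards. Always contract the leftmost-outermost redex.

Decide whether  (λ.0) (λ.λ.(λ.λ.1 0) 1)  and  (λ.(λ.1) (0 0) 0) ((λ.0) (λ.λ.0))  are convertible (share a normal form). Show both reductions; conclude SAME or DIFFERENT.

Answer: DIFFERENT — A ⇓ λ.λ.λ.2 0, B ⇓ λ.0

Working:
Term A:
  start: (λ.0) (λ.λ.(λ.λ.1 0) 1)
  [1] λ.λ.(λ.λ.1 0) 1
  [2] λ.λ.λ.2 0

Term B:
  start: (λ.(λ.1) (0 0) 0) ((λ.0) (λ.λ.0))
  [1] (λ.(λ.0) (λ.λ.0)) ((λ.0) (λ.λ.0) ((λ.0) (λ.λ.0))) ((λ.0) (λ.λ.0))
  [2] (λ.0) (λ.λ.0) ((λ.0) (λ.λ.0))
  [3] (λ.λ.0) ((λ.0) (λ.λ.0))
  [4] λ.0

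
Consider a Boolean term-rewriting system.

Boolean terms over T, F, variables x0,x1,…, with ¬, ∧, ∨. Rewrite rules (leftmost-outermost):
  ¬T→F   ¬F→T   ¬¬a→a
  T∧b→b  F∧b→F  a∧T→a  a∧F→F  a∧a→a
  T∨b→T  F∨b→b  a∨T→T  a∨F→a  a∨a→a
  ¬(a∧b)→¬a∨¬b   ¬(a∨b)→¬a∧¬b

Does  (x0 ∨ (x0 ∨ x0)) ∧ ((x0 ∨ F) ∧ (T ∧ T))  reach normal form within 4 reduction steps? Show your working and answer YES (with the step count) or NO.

  start: (x0 ∨ (x0 ∨ x0)) ∧ ((x0 ∨ F) ∧ (T ∧ T))
  [1] (x0 ∨ x0) ∧ ((x0 ∨ F) ∧ (T ∧ T))
  [2] x0 ∧ ((x0 ∨ F) ∧ (T ∧ T))
  [3] x0 ∧ (x0 ∧ (T ∧ T))
  [4] x0 ∧ (x0 ∧ T)

Answer: NO — after 4 steps the term is x0 ∧ (x0 ∧ T), not yet normal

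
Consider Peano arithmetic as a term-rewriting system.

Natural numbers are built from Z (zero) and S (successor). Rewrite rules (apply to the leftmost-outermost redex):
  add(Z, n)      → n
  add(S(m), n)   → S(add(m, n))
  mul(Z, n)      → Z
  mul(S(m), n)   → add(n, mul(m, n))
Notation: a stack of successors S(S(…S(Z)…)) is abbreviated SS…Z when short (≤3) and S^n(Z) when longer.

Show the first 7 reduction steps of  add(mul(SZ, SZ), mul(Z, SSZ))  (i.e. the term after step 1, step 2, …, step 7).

Answer: after 7 steps: SZ

Derivation:
  start: add(mul(SZ, SZ), mul(Z, SSZ))
  [1] add(add(SZ, mul(Z, SZ)), mul(Z, SSZ))
  [2] add(S(add(Z, mul(Z, SZ))), mul(Z, SSZ))
  [3] S(add(add(Z, mul(Z, SZ)), mul(Z, SSZ)))
  [4] S(add(mul(Z, SZ), mul(Z, SSZ)))
  [5] S(add(Z, mul(Z, SSZ)))
  [6] S(mul(Z, SSZ))
  [7] SZ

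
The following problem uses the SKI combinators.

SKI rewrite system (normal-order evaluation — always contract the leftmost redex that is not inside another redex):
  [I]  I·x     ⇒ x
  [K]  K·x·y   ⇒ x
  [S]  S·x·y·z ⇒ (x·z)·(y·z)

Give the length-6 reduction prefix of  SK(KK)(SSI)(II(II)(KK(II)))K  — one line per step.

Answer: after 6 steps: II(KK(II))K(I(II(II)(KK(II)))K)

Reduction:
  start: SK(KK)(SSI)(II(II)(KK(II)))K
  step 1: K(SSI)(KK(SSI))(II(II)(KK(II)))K
  step 2: SSI(II(II)(KK(II)))K
  step 3: S(II(II)(KK(II)))(I(II(II)(KK(II))))K
  step 4: II(II)(KK(II))K(I(II(II)(KK(II)))K)
  step 5: I(II)(KK(II))K(I(II(II)(KK(II)))K)
  step 6: II(KK(II))K(I(II(II)(KK(II)))K)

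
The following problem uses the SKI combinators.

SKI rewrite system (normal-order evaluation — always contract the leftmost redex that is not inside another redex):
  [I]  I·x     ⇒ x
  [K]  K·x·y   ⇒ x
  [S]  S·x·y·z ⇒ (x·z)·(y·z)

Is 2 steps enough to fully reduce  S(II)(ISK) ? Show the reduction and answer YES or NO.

Answer: YES — reaches normal form SI(SK) in 2 ≤ 2 steps

Working:
  start: S(II)(ISK)
  step 1: SI(ISK)
  step 2: SI(SK)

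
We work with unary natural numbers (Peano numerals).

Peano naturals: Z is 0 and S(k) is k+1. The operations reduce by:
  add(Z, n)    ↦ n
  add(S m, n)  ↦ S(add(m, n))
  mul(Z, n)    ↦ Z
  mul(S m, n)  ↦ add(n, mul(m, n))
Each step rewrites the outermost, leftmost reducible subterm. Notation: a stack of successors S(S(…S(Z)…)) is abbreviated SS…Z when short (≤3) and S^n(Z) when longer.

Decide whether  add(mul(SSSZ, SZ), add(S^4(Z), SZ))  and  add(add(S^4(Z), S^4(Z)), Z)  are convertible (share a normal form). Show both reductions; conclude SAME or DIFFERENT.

Answer: SAME — A ⇓ S^8(Z), B ⇓ S^8(Z)

Working:
Term A:
  start: add(mul(SSSZ, SZ), add(S^4(Z), SZ))
  step 1: add(add(SZ, mul(SSZ, SZ)), add(S^4(Z), SZ))
  step 2: add(S(add(Z, mul(SSZ, SZ))), add(S^4(Z), SZ))
  step 3: S(add(add(Z, mul(SSZ, SZ)), add(S^4(Z), SZ)))
  step 4: S(add(mul(SSZ, SZ), add(S^4(Z), SZ)))
  step 5: S(add(add(SZ, mul(SZ, SZ)), add(S^4(Z), SZ)))
  step 6: S(add(S(add(Z, mul(SZ, SZ))), add(S^4(Z), SZ)))
  step 7: S(S(add(add(Z, mul(SZ, SZ)), add(S^4(Z), SZ))))
  step 8: S(S(add(mul(SZ, SZ), add(S^4(Z), SZ))))
  step 9: S(S(add(add(SZ, mul(Z, SZ)), add(S^4(Z), SZ))))
  step 10: S(S(add(S(add(Z, mul(Z, SZ))), add(S^4(Z), SZ))))
  step 11: S(S(S(add(add(Z, mul(Z, SZ)), add(S^4(Z), SZ)))))
  step 12: S(S(S(add(mul(Z, SZ), add(S^4(Z), SZ)))))
  step 13: S(S(S(add(Z, add(S^4(Z), SZ)))))
  step 14: S(S(S(add(S^4(Z), SZ))))
  step 15: S(S(S(S(add(SSSZ, SZ)))))
  step 16: S(S(S(S(S(add(SSZ, SZ))))))
  step 17: S(S(S(S(S(S(add(SZ, SZ)))))))
  step 18: S(S(S(S(S(S(S(add(Z, SZ))))))))
  step 19: S^8(Z)

Term B:
  start: add(add(S^4(Z), S^4(Z)), Z)
  step 1: add(S(add(SSSZ, S^4(Z))), Z)
  step 2: S(add(add(SSSZ, S^4(Z)), Z))
  step 3: S(add(S(add(SSZ, S^4(Z))), Z))
  step 4: S(S(add(add(SSZ, S^4(Z)), Z)))
  step 5: S(S(add(S(add(SZ, S^4(Z))), Z)))
  step 6: S(S(S(add(add(SZ, S^4(Z)), Z))))
  step 7: S(S(S(add(S(add(Z, S^4(Z))), Z))))
  step 8: S(S(S(S(add(add(Z, S^4(Z)), Z)))))
  step 9: S(S(S(S(add(S^4(Z), Z)))))
  step 10: S(S(S(S(S(add(SSSZ, Z))))))
  step 11: S(S(S(S(S(S(add(SSZ, Z)))))))
  step 12: S(S(S(S(S(S(S(add(SZ, Z))))))))
  step 13: S(S(S(S(S(S(S(S(add(Z, Z)))))))))
  step 14: S^8(Z)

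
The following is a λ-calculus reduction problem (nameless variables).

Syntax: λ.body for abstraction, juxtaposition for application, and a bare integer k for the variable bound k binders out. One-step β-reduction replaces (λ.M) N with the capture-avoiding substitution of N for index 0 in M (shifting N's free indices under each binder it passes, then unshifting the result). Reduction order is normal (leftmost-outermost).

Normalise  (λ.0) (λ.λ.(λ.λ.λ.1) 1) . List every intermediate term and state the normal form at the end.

  start: (λ.0) (λ.λ.(λ.λ.λ.1) 1)
  [1] λ.λ.(λ.λ.λ.1) 1
  [2] λ.λ.λ.λ.1

Answer: normal form = λ.λ.λ.λ.1  (in 2 steps)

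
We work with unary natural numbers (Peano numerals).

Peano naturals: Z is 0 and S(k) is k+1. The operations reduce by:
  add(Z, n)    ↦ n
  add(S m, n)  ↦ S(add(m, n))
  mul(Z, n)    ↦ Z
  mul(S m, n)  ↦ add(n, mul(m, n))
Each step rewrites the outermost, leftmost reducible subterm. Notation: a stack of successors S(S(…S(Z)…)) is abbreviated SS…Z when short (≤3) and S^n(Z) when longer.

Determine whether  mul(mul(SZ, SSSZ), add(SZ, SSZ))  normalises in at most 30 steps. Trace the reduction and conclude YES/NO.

  start: mul(mul(SZ, SSSZ), add(SZ, SSZ))
  [1] mul(add(SSSZ, mul(Z, SSSZ)), add(SZ, SSZ))
  [2] mul(S(add(SSZ, mul(Z, SSSZ))), add(SZ, SSZ))
  [3] add(add(SZ, SSZ), mul(add(SSZ, mul(Z, SSSZ)), add(SZ, SSZ)))
  [4] add(S(add(Z, SSZ)), mul(add(SSZ, mul(Z, SSSZ)), add(SZ, SSZ)))
  [5] S(add(add(Z, SSZ), mul(add(SSZ, mul(Z, SSSZ)), add(SZ, SSZ))))
  [6] S(add(SSZ, mul(add(SSZ, mul(Z, SSSZ)), add(SZ, SSZ))))
  [7] S(S(add(SZ, mul(add(SSZ, mul(Z, SSSZ)), add(SZ, SSZ)))))
  [8] S(S(S(add(Z, mul(add(SSZ, mul(Z, SSSZ)), add(SZ, SSZ))))))
  [9] S(S(S(mul(add(SSZ, mul(Z, SSSZ)), add(SZ, SSZ)))))
  [10] S(S(S(mul(S(add(SZ, mul(Z, SSSZ))), add(SZ, SSZ)))))
  [11] S(S(S(add(add(SZ, SSZ), mul(add(SZ, mul(Z, SSSZ)), add(SZ, SSZ))))))
  [12] S(S(S(add(S(add(Z, SSZ)), mul(add(SZ, mul(Z, SSSZ)), add(SZ, SSZ))))))
  [13] S(S(S(S(add(add(Z, SSZ), mul(add(SZ, mul(Z, SSSZ)), add(SZ, SSZ)))))))
  [14] S(S(S(S(add(SSZ, mul(add(SZ, mul(Z, SSSZ)), add(SZ, SSZ)))))))
  [15] S(S(S(S(S(add(SZ, mul(add(SZ, mul(Z, SSSZ)), add(SZ, SSZ))))))))
  [16] S(S(S(S(S(S(add(Z, mul(add(SZ, mul(Z, SSSZ)), add(SZ, SSZ)))))))))
  [17] S(S(S(S(S(S(mul(add(SZ, mul(Z, SSSZ)), add(SZ, SSZ))))))))
  [18] S(S(S(S(S(S(mul(S(add(Z, mul(Z, SSSZ))), add(SZ, SSZ))))))))
  [19] S(S(S(S(S(S(add(add(SZ, SSZ), mul(add(Z, mul(Z, SSSZ)), add(SZ, SSZ)))))))))
  [20] S(S(S(S(S(S(add(S(add(Z, SSZ)), mul(add(Z, mul(Z, SSSZ)), add(SZ, SSZ)))))))))
  [21] S(S(S(S(S(S(S(add(add(Z, SSZ), mul(add(Z, mul(Z, SSSZ)), add(SZ, SSZ))))))))))
  [22] S(S(S(S(S(S(S(add(SSZ, mul(add(Z, mul(Z, SSSZ)), add(SZ, SSZ))))))))))
  [23] S(S(S(S(S(S(S(S(add(SZ, mul(add(Z, mul(Z, SSSZ)), add(SZ, SSZ)))))))))))
  [24] S(S(S(S(S(S(S(S(S(add(Z, mul(add(Z, mul(Z, SSSZ)), add(SZ, SSZ))))))))))))
  [25] S(S(S(S(S(S(S(S(S(mul(add(Z, mul(Z, SSSZ)), add(SZ, SSZ)))))))))))
  [26] S(S(S(S(S(S(S(S(S(mul(mul(Z, SSSZ), add(SZ, SSZ)))))))))))
  [27] S(S(S(S(S(S(S(S(S(mul(Z, add(SZ, SSZ)))))))))))
  [28] S^9(Z)

Answer: YES — reaches normal form S^9(Z) in 28 ≤ 30 steps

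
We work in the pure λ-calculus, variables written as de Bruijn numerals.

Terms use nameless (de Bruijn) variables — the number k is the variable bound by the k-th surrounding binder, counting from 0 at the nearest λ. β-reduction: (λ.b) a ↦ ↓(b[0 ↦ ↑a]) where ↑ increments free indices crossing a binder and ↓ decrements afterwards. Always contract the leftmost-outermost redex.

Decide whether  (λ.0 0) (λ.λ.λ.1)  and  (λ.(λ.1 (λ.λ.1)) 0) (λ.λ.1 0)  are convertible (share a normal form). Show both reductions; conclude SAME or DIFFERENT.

Answer: SAME — A ⇓ λ.λ.1, B ⇓ λ.λ.1

Derivation:
Term A:
  start: (λ.0 0) (λ.λ.λ.1)
  →1  (λ.λ.λ.1) (λ.λ.λ.1)
  →2  λ.λ.1

Term B:
  start: (λ.(λ.1 (λ.λ.1)) 0) (λ.λ.1 0)
  →1  (λ.(λ.λ.1 0) (λ.λ.1)) (λ.λ.1 0)
  →2  (λ.λ.1 0) (λ.λ.1)
  →3  λ.(λ.λ.1) 0
  →4  λ.λ.1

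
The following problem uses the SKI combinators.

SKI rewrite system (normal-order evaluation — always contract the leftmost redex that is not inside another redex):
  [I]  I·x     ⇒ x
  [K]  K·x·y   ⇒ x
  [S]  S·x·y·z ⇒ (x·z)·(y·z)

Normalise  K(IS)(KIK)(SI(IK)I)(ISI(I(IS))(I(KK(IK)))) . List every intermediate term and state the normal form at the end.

Answer: normal form = S(KI)(K(SK))  (in 15 steps)

Reduction:
  start: K(IS)(KIK)(SI(IK)I)(ISI(I(IS))(I(KK(IK))))
  [1] IS(SI(IK)I)(ISI(I(IS))(I(KK(IK))))
  [2] S(SI(IK)I)(ISI(I(IS))(I(KK(IK))))
  [3] S(II(IKI))(ISI(I(IS))(I(KK(IK))))
  [4] S(I(IKI))(ISI(I(IS))(I(KK(IK))))
  [5] S(IKI)(ISI(I(IS))(I(KK(IK))))
  [6] S(KI)(ISI(I(IS))(I(KK(IK))))
  [7] S(KI)(SI(I(IS))(I(KK(IK))))
  [8] S(KI)(I(I(KK(IK)))(I(IS)(I(KK(IK)))))
  [9] S(KI)(I(KK(IK))(I(IS)(I(KK(IK)))))
  [10] S(KI)(KK(IK)(I(IS)(I(KK(IK)))))
  [11] S(KI)(K(I(IS)(I(KK(IK)))))
  [12] S(KI)(K(IS(I(KK(IK)))))
  [13] S(KI)(K(S(I(KK(IK)))))
  [14] S(KI)(K(S(KK(IK))))
  [15] S(KI)(K(SK))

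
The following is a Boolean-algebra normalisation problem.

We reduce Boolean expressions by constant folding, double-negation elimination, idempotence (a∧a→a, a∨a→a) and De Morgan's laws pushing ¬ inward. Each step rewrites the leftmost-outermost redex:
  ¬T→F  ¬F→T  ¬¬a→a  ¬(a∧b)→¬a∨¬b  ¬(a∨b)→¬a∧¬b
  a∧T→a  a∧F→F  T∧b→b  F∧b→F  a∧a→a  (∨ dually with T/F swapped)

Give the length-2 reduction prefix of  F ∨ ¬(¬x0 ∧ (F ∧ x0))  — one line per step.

  start: F ∨ ¬(¬x0 ∧ (F ∧ x0))
  →1  ¬(¬x0 ∧ (F ∧ x0))
  →2  ¬¬x0 ∨ ¬(F ∧ x0)

Answer: after 2 steps: ¬¬x0 ∨ ¬(F ∧ x0)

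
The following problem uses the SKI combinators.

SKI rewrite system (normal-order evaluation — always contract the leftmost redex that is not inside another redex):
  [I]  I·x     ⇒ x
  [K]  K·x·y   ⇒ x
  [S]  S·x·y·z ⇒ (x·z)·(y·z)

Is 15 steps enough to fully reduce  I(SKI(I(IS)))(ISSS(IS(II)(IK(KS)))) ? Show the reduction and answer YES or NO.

  start: I(SKI(I(IS)))(ISSS(IS(II)(IK(KS))))
  →1  SKI(I(IS))(ISSS(IS(II)(IK(KS))))
  →2  K(I(IS))(I(I(IS)))(ISSS(IS(II)(IK(KS))))
  →3  I(IS)(ISSS(IS(II)(IK(KS))))
  →4  IS(ISSS(IS(II)(IK(KS))))
  →5  S(ISSS(IS(II)(IK(KS))))
  →6  S(SSS(IS(II)(IK(KS))))
  →7  S(S(IS(II)(IK(KS)))(S(IS(II)(IK(KS)))))
  →8  S(S(S(II)(IK(KS)))(S(IS(II)(IK(KS)))))
  →9  S(S(SI(IK(KS)))(S(IS(II)(IK(KS)))))
  →10  S(S(SI(K(KS)))(S(IS(II)(IK(KS)))))
  →11  S(S(SI(K(KS)))(S(S(II)(IK(KS)))))
  →12  S(S(SI(K(KS)))(S(SI(IK(KS)))))
  →13  S(S(SI(K(KS)))(S(SI(K(KS)))))

Answer: YES — reaches normal form S(S(SI(K(KS)))(S(SI(K(KS))))) in 13 ≤ 15 steps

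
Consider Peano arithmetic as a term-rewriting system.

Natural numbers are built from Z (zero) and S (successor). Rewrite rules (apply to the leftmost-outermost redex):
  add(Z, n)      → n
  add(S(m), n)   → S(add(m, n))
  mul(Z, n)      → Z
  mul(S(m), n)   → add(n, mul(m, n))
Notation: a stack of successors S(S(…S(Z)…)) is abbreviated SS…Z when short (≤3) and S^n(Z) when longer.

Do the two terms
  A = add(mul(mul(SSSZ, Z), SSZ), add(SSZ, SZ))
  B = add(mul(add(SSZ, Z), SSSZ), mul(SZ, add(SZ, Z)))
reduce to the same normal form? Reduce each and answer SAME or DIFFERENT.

Term A:
  start: add(mul(mul(SSSZ, Z), SSZ), add(SSZ, SZ))
  →1  add(mul(add(Z, mul(SSZ, Z)), SSZ), add(SSZ, SZ))
  →2  add(mul(mul(SSZ, Z), SSZ), add(SSZ, SZ))
  →3  add(mul(add(Z, mul(SZ, Z)), SSZ), add(SSZ, SZ))
  →4  add(mul(mul(SZ, Z), SSZ), add(SSZ, SZ))
  →5  add(mul(add(Z, mul(Z, Z)), SSZ), add(SSZ, SZ))
  →6  add(mul(mul(Z, Z), SSZ), add(SSZ, SZ))
  →7  add(mul(Z, SSZ), add(SSZ, SZ))
  →8  add(Z, add(SSZ, SZ))
  →9  add(SSZ, SZ)
  →10  S(add(SZ, SZ))
  →11  S(S(add(Z, SZ)))
  →12  SSSZ

Term B:
  start: add(mul(add(SSZ, Z), SSSZ), mul(SZ, add(SZ, Z)))
  →1  add(mul(S(add(SZ, Z)), SSSZ), mul(SZ, add(SZ, Z)))
  →2  add(add(SSSZ, mul(add(SZ, Z), SSSZ)), mul(SZ, add(SZ, Z)))
  →3  add(S(add(SSZ, mul(add(SZ, Z), SSSZ))), mul(SZ, add(SZ, Z)))
  →4  S(add(add(SSZ, mul(add(SZ, Z), SSSZ)), mul(SZ, add(SZ, Z))))
  →5  S(add(S(add(SZ, mul(add(SZ, Z), SSSZ))), mul(SZ, add(SZ, Z))))
  →6  S(S(add(add(SZ, mul(add(SZ, Z), SSSZ)), mul(SZ, add(SZ, Z)))))
  →7  S(S(add(S(add(Z, mul(add(SZ, Z), SSSZ))), mul(SZ, add(SZ, Z)))))
  →8  S(S(S(add(add(Z, mul(add(SZ, Z), SSSZ)), mul(SZ, add(SZ, Z))))))
  →9  S(S(S(add(mul(add(SZ, Z), SSSZ), mul(SZ, add(SZ, Z))))))
  →10  S(S(S(add(mul(S(add(Z, Z)), SSSZ), mul(SZ, add(SZ, Z))))))
  →11  S(S(S(add(add(SSSZ, mul(add(Z, Z), SSSZ)), mul(SZ, add(SZ, Z))))))
  →12  S(S(S(add(S(add(SSZ, mul(add(Z, Z), SSSZ))), mul(SZ, add(SZ, Z))))))
  →13  S(S(S(S(add(add(SSZ, mul(add(Z, Z), SSSZ)), mul(SZ, add(SZ, Z)))))))
  →14  S(S(S(S(add(S(add(SZ, mul(add(Z, Z), SSSZ))), mul(SZ, add(SZ, Z)))))))
  →15  S(S(S(S(S(add(add(SZ, mul(add(Z, Z), SSSZ)), mul(SZ, add(SZ, Z))))))))
  →16  S(S(S(S(S(add(S(add(Z, mul(add(Z, Z), SSSZ))), mul(SZ, add(SZ, Z))))))))
  →17  S(S(S(S(S(S(add(add(Z, mul(add(Z, Z), SSSZ)), mul(SZ, add(SZ, Z)))))))))
  →18  S(S(S(S(S(S(add(mul(add(Z, Z), SSSZ), mul(SZ, add(SZ, Z)))))))))
  →19  S(S(S(S(S(S(add(mul(Z, SSSZ), mul(SZ, add(SZ, Z)))))))))
  →20  S(S(S(S(S(S(add(Z, mul(SZ, add(SZ, Z)))))))))
  →21  S(S(S(S(S(S(mul(SZ, add(SZ, Z))))))))
  →22  S(S(S(S(S(S(add(add(SZ, Z), mul(Z, add(SZ, Z)))))))))
  →23  S(S(S(S(S(S(add(S(add(Z, Z)), mul(Z, add(SZ, Z)))))))))
  →24  S(S(S(S(S(S(S(add(add(Z, Z), mul(Z, add(SZ, Z))))))))))
  →25  S(S(S(S(S(S(S(add(Z, mul(Z, add(SZ, Z))))))))))
  →26  S(S(S(S(S(S(S(mul(Z, add(SZ, Z)))))))))
  →27  S^7(Z)

Answer: DIFFERENT — A ⇓ SSSZ, B ⇓ S^7(Z)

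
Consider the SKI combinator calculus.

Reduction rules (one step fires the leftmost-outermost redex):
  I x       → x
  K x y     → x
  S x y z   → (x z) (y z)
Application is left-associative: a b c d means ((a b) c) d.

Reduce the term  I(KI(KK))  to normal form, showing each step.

  start: I(KI(KK))
  [1] KI(KK)
  [2] I

Answer: normal form = I  (in 2 steps)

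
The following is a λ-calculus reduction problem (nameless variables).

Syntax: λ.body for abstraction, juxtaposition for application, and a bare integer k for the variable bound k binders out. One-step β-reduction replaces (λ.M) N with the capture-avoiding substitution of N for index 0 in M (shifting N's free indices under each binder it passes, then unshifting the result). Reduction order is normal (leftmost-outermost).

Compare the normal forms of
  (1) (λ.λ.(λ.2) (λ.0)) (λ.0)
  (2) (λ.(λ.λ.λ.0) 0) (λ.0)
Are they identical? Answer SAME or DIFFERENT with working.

Answer: SAME — A ⇓ λ.λ.0, B ⇓ λ.λ.0

Working:
Term A:
  start: (λ.λ.(λ.2) (λ.0)) (λ.0)
  step 1: λ.(λ.λ.0) (λ.0)
  step 2: λ.λ.0

Term B:
  start: (λ.(λ.λ.λ.0) 0) (λ.0)
  step 1: (λ.λ.λ.0) (λ.0)
  step 2: λ.λ.0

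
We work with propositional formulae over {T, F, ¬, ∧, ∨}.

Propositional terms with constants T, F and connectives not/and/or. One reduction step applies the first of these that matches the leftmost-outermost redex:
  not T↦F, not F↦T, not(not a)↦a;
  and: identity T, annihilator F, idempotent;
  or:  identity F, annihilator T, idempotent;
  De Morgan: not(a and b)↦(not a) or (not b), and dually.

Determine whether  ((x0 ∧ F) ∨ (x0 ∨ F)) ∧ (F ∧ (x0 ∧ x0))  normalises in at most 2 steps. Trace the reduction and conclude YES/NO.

  start: ((x0 ∧ F) ∨ (x0 ∨ F)) ∧ (F ∧ (x0 ∧ x0))
  [1] (F ∨ (x0 ∨ F)) ∧ (F ∧ (x0 ∧ x0))
  [2] (x0 ∨ F) ∧ (F ∧ (x0 ∧ x0))

Answer: NO — after 2 steps the term is (x0 ∨ F) ∧ (F ∧ (x0 ∧ x0)), not yet normal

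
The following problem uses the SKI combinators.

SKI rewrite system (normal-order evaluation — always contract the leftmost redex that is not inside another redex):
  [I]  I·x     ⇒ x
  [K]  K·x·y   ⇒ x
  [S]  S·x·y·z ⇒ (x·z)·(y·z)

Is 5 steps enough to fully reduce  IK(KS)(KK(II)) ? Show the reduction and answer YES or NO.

  start: IK(KS)(KK(II))
  [1] K(KS)(KK(II))
  [2] KS

Answer: YES — reaches normal form KS in 2 ≤ 5 steps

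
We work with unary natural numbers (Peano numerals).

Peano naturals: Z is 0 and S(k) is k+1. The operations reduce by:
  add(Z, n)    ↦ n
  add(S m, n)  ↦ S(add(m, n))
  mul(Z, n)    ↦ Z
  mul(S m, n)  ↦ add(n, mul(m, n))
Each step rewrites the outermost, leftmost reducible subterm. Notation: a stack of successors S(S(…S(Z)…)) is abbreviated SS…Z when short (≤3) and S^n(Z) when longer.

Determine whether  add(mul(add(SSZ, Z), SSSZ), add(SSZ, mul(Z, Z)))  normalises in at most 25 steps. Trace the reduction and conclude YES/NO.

Answer: YES — reaches normal form S^8(Z) in 25 ≤ 25 steps

Derivation:
  start: add(mul(add(SSZ, Z), SSSZ), add(SSZ, mul(Z, Z)))
  step 1: add(mul(S(add(SZ, Z)), SSSZ), add(SSZ, mul(Z, Z)))
  step 2: add(add(SSSZ, mul(add(SZ, Z), SSSZ)), add(SSZ, mul(Z, Z)))
  step 3: add(S(add(SSZ, mul(add(SZ, Z), SSSZ))), add(SSZ, mul(Z, Z)))
  step 4: S(add(add(SSZ, mul(add(SZ, Z), SSSZ)), add(SSZ, mul(Z, Z))))
  step 5: S(add(S(add(SZ, mul(add(SZ, Z), SSSZ))), add(SSZ, mul(Z, Z))))
  step 6: S(S(add(add(SZ, mul(add(SZ, Z), SSSZ)), add(SSZ, mul(Z, Z)))))
  step 7: S(S(add(S(add(Z, mul(add(SZ, Z), SSSZ))), add(SSZ, mul(Z, Z)))))
  step 8: S(S(S(add(add(Z, mul(add(SZ, Z), SSSZ)), add(SSZ, mul(Z, Z))))))
  step 9: S(S(S(add(mul(add(SZ, Z), SSSZ), add(SSZ, mul(Z, Z))))))
  step 10: S(S(S(add(mul(S(add(Z, Z)), SSSZ), add(SSZ, mul(Z, Z))))))
  step 11: S(S(S(add(add(SSSZ, mul(add(Z, Z), SSSZ)), add(SSZ, mul(Z, Z))))))
  step 12: S(S(S(add(S(add(SSZ, mul(add(Z, Z), SSSZ))), add(SSZ, mul(Z, Z))))))
  step 13: S(S(S(S(add(add(SSZ, mul(add(Z, Z), SSSZ)), add(SSZ, mul(Z, Z)))))))
  step 14: S(S(S(S(add(S(add(SZ, mul(add(Z, Z), SSSZ))), add(SSZ, mul(Z, Z)))))))
  step 15: S(S(S(S(S(add(add(SZ, mul(add(Z, Z), SSSZ)), add(SSZ, mul(Z, Z))))))))
  step 16: S(S(S(S(S(add(S(add(Z, mul(add(Z, Z), SSSZ))), add(SSZ, mul(Z, Z))))))))
  step 17: S(S(S(S(S(S(add(add(Z, mul(add(Z, Z), SSSZ)), add(SSZ, mul(Z, Z)))))))))
  step 18: S(S(S(S(S(S(add(mul(add(Z, Z), SSSZ), add(SSZ, mul(Z, Z)))))))))
  step 19: S(S(S(S(S(S(add(mul(Z, SSSZ), add(SSZ, mul(Z, Z)))))))))
  step 20: S(S(S(S(S(S(add(Z, add(SSZ, mul(Z, Z)))))))))
  step 21: S(S(S(S(S(S(add(SSZ, mul(Z, Z))))))))
  step 22: S(S(S(S(S(S(S(add(SZ, mul(Z, Z)))))))))
  step 23: S(S(S(S(S(S(S(S(add(Z, mul(Z, Z))))))))))
  step 24: S(S(S(S(S(S(S(S(mul(Z, Z)))))))))
  step 25: S^8(Z)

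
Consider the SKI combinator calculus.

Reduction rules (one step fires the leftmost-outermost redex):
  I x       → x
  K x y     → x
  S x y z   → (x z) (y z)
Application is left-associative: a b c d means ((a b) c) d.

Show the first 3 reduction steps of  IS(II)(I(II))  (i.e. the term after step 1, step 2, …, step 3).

  start: IS(II)(I(II))
  →1  S(II)(I(II))
  →2  SI(I(II))
  →3  SI(II)

Answer: after 3 steps: SI(II)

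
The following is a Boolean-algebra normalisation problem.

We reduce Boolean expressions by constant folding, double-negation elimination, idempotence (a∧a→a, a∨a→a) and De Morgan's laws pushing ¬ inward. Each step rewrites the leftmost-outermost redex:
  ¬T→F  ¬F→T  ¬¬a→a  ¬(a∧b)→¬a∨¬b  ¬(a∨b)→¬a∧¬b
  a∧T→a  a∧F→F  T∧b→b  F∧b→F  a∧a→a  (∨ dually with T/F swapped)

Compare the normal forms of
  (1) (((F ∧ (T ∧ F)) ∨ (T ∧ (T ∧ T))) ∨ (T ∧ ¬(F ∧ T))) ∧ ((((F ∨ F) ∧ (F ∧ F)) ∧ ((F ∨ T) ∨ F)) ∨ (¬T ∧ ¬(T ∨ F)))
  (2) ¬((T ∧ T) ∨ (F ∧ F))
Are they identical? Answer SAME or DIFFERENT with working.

Answer: SAME — A ⇓ F, B ⇓ F

Derivation:
Term A:
  start: (((F ∧ (T ∧ F)) ∨ (T ∧ (T ∧ T))) ∨ (T ∧ ¬(F ∧ T))) ∧ ((((F ∨ F) ∧ (F ∧ F)) ∧ ((F ∨ T) ∨ F)) ∨ (¬T ∧ ¬(T ∨ F)))
  [1] ((F ∨ (T ∧ (T ∧ T))) ∨ (T ∧ ¬(F ∧ T))) ∧ ((((F ∨ F) ∧ (F ∧ F)) ∧ ((F ∨ T) ∨ F)) ∨ (¬T ∧ ¬(T ∨ F)))
  [2] ((T ∧ (T ∧ T)) ∨ (T ∧ ¬(F ∧ T))) ∧ ((((F ∨ F) ∧ (F ∧ F)) ∧ ((F ∨ T) ∨ F)) ∨ (¬T ∧ ¬(T ∨ F)))
  [3] ((T ∧ T) ∨ (T ∧ ¬(F ∧ T))) ∧ ((((F ∨ F) ∧ (F ∧ F)) ∧ ((F ∨ T) ∨ F)) ∨ (¬T ∧ ¬(T ∨ F)))
  [4] (T ∨ (T ∧ ¬(F ∧ T))) ∧ ((((F ∨ F) ∧ (F ∧ F)) ∧ ((F ∨ T) ∨ F)) ∨ (¬T ∧ ¬(T ∨ F)))
  [5] T ∧ ((((F ∨ F) ∧ (F ∧ F)) ∧ ((F ∨ T) ∨ F)) ∨ (¬T ∧ ¬(T ∨ F)))
  [6] (((F ∨ F) ∧ (F ∧ F)) ∧ ((F ∨ T) ∨ F)) ∨ (¬T ∧ ¬(T ∨ F))
  [7] ((F ∧ (F ∧ F)) ∧ ((F ∨ T) ∨ F)) ∨ (¬T ∧ ¬(T ∨ F))
  [8] (F ∧ ((F ∨ T) ∨ F)) ∨ (¬T ∧ ¬(T ∨ F))
  [9] F ∨ (¬T ∧ ¬(T ∨ F))
  [10] ¬T ∧ ¬(T ∨ F)
  [11] F ∧ ¬(T ∨ F)
  [12] F

Term B:
  start: ¬((T ∧ T) ∨ (F ∧ F))
  [1] ¬(T ∧ T) ∧ ¬(F ∧ F)
  [2] (¬T ∨ ¬T) ∧ ¬(F ∧ F)
  [3] ¬T ∧ ¬(F ∧ F)
  [4] F ∧ ¬(F ∧ F)
  [5] F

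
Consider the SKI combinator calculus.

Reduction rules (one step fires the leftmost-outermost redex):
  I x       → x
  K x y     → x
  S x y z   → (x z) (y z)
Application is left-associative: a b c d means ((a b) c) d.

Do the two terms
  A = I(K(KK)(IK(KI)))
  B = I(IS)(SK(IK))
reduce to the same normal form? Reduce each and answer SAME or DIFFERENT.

Answer: DIFFERENT — A ⇓ KK, B ⇓ S(SKK)

Reduction:
Term A:
  start: I(K(KK)(IK(KI)))
  [1] K(KK)(IK(KI))
  [2] KK

Term B:
  start: I(IS)(SK(IK))
  [1] IS(SK(IK))
  [2] S(SK(IK))
  [3] S(SKK)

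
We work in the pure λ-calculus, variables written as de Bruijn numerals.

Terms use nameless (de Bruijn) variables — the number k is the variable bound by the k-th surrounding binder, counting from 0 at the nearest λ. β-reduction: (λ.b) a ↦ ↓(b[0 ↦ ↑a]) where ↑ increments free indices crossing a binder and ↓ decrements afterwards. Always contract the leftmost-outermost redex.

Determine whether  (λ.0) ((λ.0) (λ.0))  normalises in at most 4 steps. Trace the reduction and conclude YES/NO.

  start: (λ.0) ((λ.0) (λ.0))
  →1  (λ.0) (λ.0)
  →2  λ.0

Answer: YES — reaches normal form λ.0 in 2 ≤ 4 steps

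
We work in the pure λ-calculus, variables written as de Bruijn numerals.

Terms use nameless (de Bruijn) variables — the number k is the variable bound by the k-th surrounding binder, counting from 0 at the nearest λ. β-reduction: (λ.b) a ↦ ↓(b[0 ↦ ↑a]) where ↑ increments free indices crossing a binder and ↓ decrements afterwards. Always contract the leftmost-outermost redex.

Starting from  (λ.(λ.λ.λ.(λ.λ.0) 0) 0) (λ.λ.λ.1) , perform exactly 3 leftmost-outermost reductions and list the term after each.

Answer: after 3 steps: λ.λ.λ.0

Working:
  start: (λ.(λ.λ.λ.(λ.λ.0) 0) 0) (λ.λ.λ.1)
  →1  (λ.λ.λ.(λ.λ.0) 0) (λ.λ.λ.1)
  →2  λ.λ.(λ.λ.0) 0
  →3  λ.λ.λ.0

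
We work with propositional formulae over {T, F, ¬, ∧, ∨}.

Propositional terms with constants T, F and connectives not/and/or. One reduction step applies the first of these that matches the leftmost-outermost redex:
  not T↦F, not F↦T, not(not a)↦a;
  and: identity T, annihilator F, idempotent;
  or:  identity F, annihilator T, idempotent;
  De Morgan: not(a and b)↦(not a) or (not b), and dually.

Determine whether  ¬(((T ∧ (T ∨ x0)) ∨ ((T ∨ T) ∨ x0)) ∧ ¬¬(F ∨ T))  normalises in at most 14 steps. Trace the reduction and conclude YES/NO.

  start: ¬(((T ∧ (T ∨ x0)) ∨ ((T ∨ T) ∨ x0)) ∧ ¬¬(F ∨ T))
  [1] ¬((T ∧ (T ∨ x0)) ∨ ((T ∨ T) ∨ x0)) ∨ ¬¬¬(F ∨ T)
  [2] (¬(T ∧ (T ∨ x0)) ∧ ¬((T ∨ T) ∨ x0)) ∨ ¬¬¬(F ∨ T)
  [3] ((¬T ∨ ¬(T ∨ x0)) ∧ ¬((T ∨ T) ∨ x0)) ∨ ¬¬¬(F ∨ T)
  [4] ((F ∨ ¬(T ∨ x0)) ∧ ¬((T ∨ T) ∨ x0)) ∨ ¬¬¬(F ∨ T)
  [5] (¬(T ∨ x0) ∧ ¬((T ∨ T) ∨ x0)) ∨ ¬¬¬(F ∨ T)
  [6] ((¬T ∧ ¬x0) ∧ ¬((T ∨ T) ∨ x0)) ∨ ¬¬¬(F ∨ T)
  [7] ((F ∧ ¬x0) ∧ ¬((T ∨ T) ∨ x0)) ∨ ¬¬¬(F ∨ T)
  [8] (F ∧ ¬((T ∨ T) ∨ x0)) ∨ ¬¬¬(F ∨ T)
  [9] F ∨ ¬¬¬(F ∨ T)
  [10] ¬¬¬(F ∨ T)
  [11] ¬(F ∨ T)
  [12] ¬F ∧ ¬T
  [13] T ∧ ¬T
  [14] ¬T

Answer: NO — after 14 steps the term is ¬T, not yet normal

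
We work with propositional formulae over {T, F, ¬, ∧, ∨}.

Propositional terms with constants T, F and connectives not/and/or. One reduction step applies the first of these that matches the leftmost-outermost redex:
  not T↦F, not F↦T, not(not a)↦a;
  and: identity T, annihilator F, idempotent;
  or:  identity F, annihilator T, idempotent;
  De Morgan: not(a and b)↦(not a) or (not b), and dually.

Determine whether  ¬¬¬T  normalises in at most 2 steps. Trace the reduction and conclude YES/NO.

Answer: YES — reaches normal form F in 2 ≤ 2 steps

Reduction:
  start: ¬¬¬T
  [1] ¬T
  [2] F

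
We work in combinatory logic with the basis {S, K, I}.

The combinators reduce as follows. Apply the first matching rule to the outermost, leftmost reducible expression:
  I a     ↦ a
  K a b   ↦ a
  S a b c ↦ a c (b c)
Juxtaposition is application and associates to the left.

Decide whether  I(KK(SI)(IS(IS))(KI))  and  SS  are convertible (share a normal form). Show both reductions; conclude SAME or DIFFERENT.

Term A:
  start: I(KK(SI)(IS(IS))(KI))
  →1  KK(SI)(IS(IS))(KI)
  →2  K(IS(IS))(KI)
  →3  IS(IS)
  →4  S(IS)
  →5  SS

Term B:
  start: SS

Answer: SAME — A ⇓ SS, B ⇓ SS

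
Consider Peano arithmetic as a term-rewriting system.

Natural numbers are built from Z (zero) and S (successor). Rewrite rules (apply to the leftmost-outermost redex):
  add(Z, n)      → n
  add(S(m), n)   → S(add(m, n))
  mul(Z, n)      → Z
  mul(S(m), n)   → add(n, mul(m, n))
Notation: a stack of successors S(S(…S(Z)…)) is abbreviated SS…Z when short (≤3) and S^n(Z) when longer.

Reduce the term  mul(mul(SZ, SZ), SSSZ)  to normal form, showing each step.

Answer: normal form = SSSZ  (in 10 steps)

Reduction:
  start: mul(mul(SZ, SZ), SSSZ)
  →1  mul(add(SZ, mul(Z, SZ)), SSSZ)
  →2  mul(S(add(Z, mul(Z, SZ))), SSSZ)
  →3  add(SSSZ, mul(add(Z, mul(Z, SZ)), SSSZ))
  →4  S(add(SSZ, mul(add(Z, mul(Z, SZ)), SSSZ)))
  →5  S(S(add(SZ, mul(add(Z, mul(Z, SZ)), SSSZ))))
  →6  S(S(S(add(Z, mul(add(Z, mul(Z, SZ)), SSSZ)))))
  →7  S(S(S(mul(add(Z, mul(Z, SZ)), SSSZ))))
  →8  S(S(S(mul(mul(Z, SZ), SSSZ))))
  →9  S(S(S(mul(Z, SSSZ))))
  →10  SSSZ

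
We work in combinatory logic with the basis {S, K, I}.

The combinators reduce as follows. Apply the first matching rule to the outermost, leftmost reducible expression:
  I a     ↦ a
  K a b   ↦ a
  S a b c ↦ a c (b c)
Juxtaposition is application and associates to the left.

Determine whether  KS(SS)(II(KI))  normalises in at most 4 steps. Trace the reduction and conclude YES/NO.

Answer: YES — reaches normal form S(KI) in 3 ≤ 4 steps

Reduction:
  start: KS(SS)(II(KI))
  [1] S(II(KI))
  [2] S(I(KI))
  [3] S(KI)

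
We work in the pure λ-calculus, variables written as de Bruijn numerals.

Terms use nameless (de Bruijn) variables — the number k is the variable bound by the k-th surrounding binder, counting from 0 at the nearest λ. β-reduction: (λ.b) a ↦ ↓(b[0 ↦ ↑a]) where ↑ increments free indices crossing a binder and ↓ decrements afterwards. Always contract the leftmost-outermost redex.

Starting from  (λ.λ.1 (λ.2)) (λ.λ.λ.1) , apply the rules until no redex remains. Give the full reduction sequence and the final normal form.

Answer: normal form = λ.λ.λ.1  (in 2 steps)

Derivation:
  start: (λ.λ.1 (λ.2)) (λ.λ.λ.1)
  step 1: λ.(λ.λ.λ.1) (λ.λ.λ.λ.1)
  step 2: λ.λ.λ.1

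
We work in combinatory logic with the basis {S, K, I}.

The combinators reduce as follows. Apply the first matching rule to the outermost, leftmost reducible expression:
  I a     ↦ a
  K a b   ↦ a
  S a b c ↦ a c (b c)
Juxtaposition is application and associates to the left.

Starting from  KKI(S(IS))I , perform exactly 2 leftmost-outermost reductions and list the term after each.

  start: KKI(S(IS))I
  →1  K(S(IS))I
  →2  S(IS)

Answer: after 2 steps: S(IS)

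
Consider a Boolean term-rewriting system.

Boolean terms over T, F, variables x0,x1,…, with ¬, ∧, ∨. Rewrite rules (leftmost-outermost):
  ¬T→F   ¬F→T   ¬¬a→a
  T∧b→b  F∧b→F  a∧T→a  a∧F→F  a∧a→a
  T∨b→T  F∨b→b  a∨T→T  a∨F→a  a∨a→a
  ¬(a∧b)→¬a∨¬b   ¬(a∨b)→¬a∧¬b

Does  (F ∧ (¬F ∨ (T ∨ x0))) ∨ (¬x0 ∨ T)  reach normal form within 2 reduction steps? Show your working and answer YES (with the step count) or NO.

  start: (F ∧ (¬F ∨ (T ∨ x0))) ∨ (¬x0 ∨ T)
  [1] F ∨ (¬x0 ∨ T)
  [2] ¬x0 ∨ T

Answer: NO — after 2 steps the term is ¬x0 ∨ T, not yet normal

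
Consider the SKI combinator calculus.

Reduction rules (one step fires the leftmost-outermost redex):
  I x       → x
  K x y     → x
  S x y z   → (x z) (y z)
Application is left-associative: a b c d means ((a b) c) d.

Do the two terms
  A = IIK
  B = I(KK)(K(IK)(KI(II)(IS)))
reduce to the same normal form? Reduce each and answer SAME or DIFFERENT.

Answer: SAME — A ⇓ K, B ⇓ K

Derivation:
Term A:
  start: IIK
  [1] IK
  [2] K

Term B:
  start: I(KK)(K(IK)(KI(II)(IS)))
  [1] KK(K(IK)(KI(II)(IS)))
  [2] K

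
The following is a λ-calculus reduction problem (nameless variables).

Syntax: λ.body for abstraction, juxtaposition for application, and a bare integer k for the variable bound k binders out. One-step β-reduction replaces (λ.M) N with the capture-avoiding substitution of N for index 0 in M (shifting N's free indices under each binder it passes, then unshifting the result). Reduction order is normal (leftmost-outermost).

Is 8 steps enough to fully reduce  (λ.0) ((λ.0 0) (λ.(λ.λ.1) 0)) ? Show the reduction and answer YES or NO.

Answer: YES — reaches normal form λ.λ.λ.1 in 5 ≤ 8 steps

Working:
  start: (λ.0) ((λ.0 0) (λ.(λ.λ.1) 0))
  step 1: (λ.0 0) (λ.(λ.λ.1) 0)
  step 2: (λ.(λ.λ.1) 0) (λ.(λ.λ.1) 0)
  step 3: (λ.λ.1) (λ.(λ.λ.1) 0)
  step 4: λ.λ.(λ.λ.1) 0
  step 5: λ.λ.λ.1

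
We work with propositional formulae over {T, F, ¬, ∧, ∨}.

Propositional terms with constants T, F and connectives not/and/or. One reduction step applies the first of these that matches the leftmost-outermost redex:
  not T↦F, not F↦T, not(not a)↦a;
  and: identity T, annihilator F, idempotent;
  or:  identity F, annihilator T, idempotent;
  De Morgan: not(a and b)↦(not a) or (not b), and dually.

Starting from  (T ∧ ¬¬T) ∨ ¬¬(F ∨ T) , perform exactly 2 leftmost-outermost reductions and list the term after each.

Answer: after 2 steps: T ∨ ¬¬(F ∨ T)

Reduction:
  start: (T ∧ ¬¬T) ∨ ¬¬(F ∨ T)
  step 1: ¬¬T ∨ ¬¬(F ∨ T)
  step 2: T ∨ ¬¬(F ∨ T)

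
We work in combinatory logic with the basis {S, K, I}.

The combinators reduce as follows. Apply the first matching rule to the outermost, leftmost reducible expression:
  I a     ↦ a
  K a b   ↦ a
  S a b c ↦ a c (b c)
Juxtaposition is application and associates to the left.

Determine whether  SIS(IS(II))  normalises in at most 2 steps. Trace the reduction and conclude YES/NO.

  start: SIS(IS(II))
  [1] I(IS(II))(S(IS(II)))
  [2] IS(II)(S(IS(II)))

Answer: NO — after 2 steps the term is IS(II)(S(IS(II))), not yet normal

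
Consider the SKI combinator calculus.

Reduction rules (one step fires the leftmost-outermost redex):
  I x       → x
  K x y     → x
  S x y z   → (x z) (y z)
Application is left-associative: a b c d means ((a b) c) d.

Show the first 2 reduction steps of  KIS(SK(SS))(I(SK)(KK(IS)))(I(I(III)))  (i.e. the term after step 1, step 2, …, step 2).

  start: KIS(SK(SS))(I(SK)(KK(IS)))(I(I(III)))
  step 1: I(SK(SS))(I(SK)(KK(IS)))(I(I(III)))
  step 2: SK(SS)(I(SK)(KK(IS)))(I(I(III)))

Answer: after 2 steps: SK(SS)(I(SK)(KK(IS)))(I(I(III)))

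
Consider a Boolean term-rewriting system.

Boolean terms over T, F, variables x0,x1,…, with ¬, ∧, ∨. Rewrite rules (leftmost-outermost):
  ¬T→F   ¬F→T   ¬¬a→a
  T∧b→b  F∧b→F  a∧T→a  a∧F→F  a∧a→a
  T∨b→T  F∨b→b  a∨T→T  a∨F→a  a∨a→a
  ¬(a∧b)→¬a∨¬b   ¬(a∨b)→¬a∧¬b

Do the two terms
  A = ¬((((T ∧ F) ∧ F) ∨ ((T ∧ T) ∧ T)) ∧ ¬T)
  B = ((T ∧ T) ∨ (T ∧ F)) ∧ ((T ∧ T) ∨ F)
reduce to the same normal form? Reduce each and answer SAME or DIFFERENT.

Term A:
  start: ¬((((T ∧ F) ∧ F) ∨ ((T ∧ T) ∧ T)) ∧ ¬T)
  step 1: ¬(((T ∧ F) ∧ F) ∨ ((T ∧ T) ∧ T)) ∨ ¬¬T
  step 2: (¬((T ∧ F) ∧ F) ∧ ¬((T ∧ T) ∧ T)) ∨ ¬¬T
  step 3: ((¬(T ∧ F) ∨ ¬F) ∧ ¬((T ∧ T) ∧ T)) ∨ ¬¬T
  step 4: (((¬T ∨ ¬F) ∨ ¬F) ∧ ¬((T ∧ T) ∧ T)) ∨ ¬¬T
  step 5: (((F ∨ ¬F) ∨ ¬F) ∧ ¬((T ∧ T) ∧ T)) ∨ ¬¬T
  step 6: ((¬F ∨ ¬F) ∧ ¬((T ∧ T) ∧ T)) ∨ ¬¬T
  step 7: (¬F ∧ ¬((T ∧ T) ∧ T)) ∨ ¬¬T
  step 8: (T ∧ ¬((T ∧ T) ∧ T)) ∨ ¬¬T
  step 9: ¬((T ∧ T) ∧ T) ∨ ¬¬T
  step 10: (¬(T ∧ T) ∨ ¬T) ∨ ¬¬T
  step 11: ((¬T ∨ ¬T) ∨ ¬T) ∨ ¬¬T
  step 12: (¬T ∨ ¬T) ∨ ¬¬T
  step 13: ¬T ∨ ¬¬T
  step 14: F ∨ ¬¬T
  step 15: ¬¬T
  step 16: T

Term B:
  start: ((T ∧ T) ∨ (T ∧ F)) ∧ ((T ∧ T) ∨ F)
  step 1: (T ∨ (T ∧ F)) ∧ ((T ∧ T) ∨ F)
  step 2: T ∧ ((T ∧ T) ∨ F)
  step 3: (T ∧ T) ∨ F
  step 4: T ∧ T
  step 5: T

Answer: SAME — A ⇓ T, B ⇓ T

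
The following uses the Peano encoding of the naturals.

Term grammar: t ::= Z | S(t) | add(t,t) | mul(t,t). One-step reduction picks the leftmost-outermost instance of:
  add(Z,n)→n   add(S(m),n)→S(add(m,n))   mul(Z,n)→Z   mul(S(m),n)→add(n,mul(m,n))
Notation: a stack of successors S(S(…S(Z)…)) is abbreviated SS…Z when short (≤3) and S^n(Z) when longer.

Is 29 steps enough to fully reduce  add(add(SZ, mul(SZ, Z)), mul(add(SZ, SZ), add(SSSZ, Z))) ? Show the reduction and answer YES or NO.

Answer: YES — reaches normal form S^7(Z) in 28 ≤ 29 steps

Working:
  start: add(add(SZ, mul(SZ, Z)), mul(add(SZ, SZ), add(SSSZ, Z)))
  step 1: add(S(add(Z, mul(SZ, Z))), mul(add(SZ, SZ), add(SSSZ, Z)))
  step 2: S(add(add(Z, mul(SZ, Z)), mul(add(SZ, SZ), add(SSSZ, Z))))
  step 3: S(add(mul(SZ, Z), mul(add(SZ, SZ), add(SSSZ, Z))))
  step 4: S(add(add(Z, mul(Z, Z)), mul(add(SZ, SZ), add(SSSZ, Z))))
  step 5: S(add(mul(Z, Z), mul(add(SZ, SZ), add(SSSZ, Z))))
  step 6: S(add(Z, mul(add(SZ, SZ), add(SSSZ, Z))))
  step 7: S(mul(add(SZ, SZ), add(SSSZ, Z)))
  step 8: S(mul(S(add(Z, SZ)), add(SSSZ, Z)))
  step 9: S(add(add(SSSZ, Z), mul(add(Z, SZ), add(SSSZ, Z))))
  step 10: S(add(S(add(SSZ, Z)), mul(add(Z, SZ), add(SSSZ, Z))))
  step 11: S(S(add(add(SSZ, Z), mul(add(Z, SZ), add(SSSZ, Z)))))
  step 12: S(S(add(S(add(SZ, Z)), mul(add(Z, SZ), add(SSSZ, Z)))))
  step 13: S(S(S(add(add(SZ, Z), mul(add(Z, SZ), add(SSSZ, Z))))))
  step 14: S(S(S(add(S(add(Z, Z)), mul(add(Z, SZ), add(SSSZ, Z))))))
  step 15: S(S(S(S(add(add(Z, Z), mul(add(Z, SZ), add(SSSZ, Z)))))))
  step 16: S(S(S(S(add(Z, mul(add(Z, SZ), add(SSSZ, Z)))))))
  step 17: S(S(S(S(mul(add(Z, SZ), add(SSSZ, Z))))))
  step 18: S(S(S(S(mul(SZ, add(SSSZ, Z))))))
  step 19: S(S(S(S(add(add(SSSZ, Z), mul(Z, add(SSSZ, Z)))))))
  step 20: S(S(S(S(add(S(add(SSZ, Z)), mul(Z, add(SSSZ, Z)))))))
  step 21: S(S(S(S(S(add(add(SSZ, Z), mul(Z, add(SSSZ, Z))))))))
  step 22: S(S(S(S(S(add(S(add(SZ, Z)), mul(Z, add(SSSZ, Z))))))))
  step 23: S(S(S(S(S(S(add(add(SZ, Z), mul(Z, add(SSSZ, Z)))))))))
  step 24: S(S(S(S(S(S(add(S(add(Z, Z)), mul(Z, add(SSSZ, Z)))))))))
  step 25: S(S(S(S(S(S(S(add(add(Z, Z), mul(Z, add(SSSZ, Z))))))))))
  step 26: S(S(S(S(S(S(S(add(Z, mul(Z, add(SSSZ, Z))))))))))
  step 27: S(S(S(S(S(S(S(mul(Z, add(SSSZ, Z)))))))))
  step 28: S^7(Z)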